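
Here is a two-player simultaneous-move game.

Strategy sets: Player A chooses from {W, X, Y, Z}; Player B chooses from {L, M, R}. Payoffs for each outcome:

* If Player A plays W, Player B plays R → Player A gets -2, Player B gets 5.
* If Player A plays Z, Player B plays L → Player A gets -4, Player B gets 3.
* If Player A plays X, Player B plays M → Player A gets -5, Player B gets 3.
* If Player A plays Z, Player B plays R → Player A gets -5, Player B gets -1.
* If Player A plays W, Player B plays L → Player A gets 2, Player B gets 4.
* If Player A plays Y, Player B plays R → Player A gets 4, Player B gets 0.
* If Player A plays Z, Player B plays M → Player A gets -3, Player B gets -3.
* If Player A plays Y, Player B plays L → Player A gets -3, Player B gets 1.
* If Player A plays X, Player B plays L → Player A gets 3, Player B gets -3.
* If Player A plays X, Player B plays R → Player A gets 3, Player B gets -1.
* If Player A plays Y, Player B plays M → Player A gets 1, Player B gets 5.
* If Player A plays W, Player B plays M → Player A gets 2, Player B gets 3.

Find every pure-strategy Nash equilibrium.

There is no pure-strategy Nash equilibrium.

For each strategy profile, look for a profitable unilateral deviation.
(W, L): Player A can switch to X (2 → 3). Not NE.
(W, M): Player B can switch to L (3 → 4). Not NE.
(W, R): Player A can switch to X (-2 → 3). Not NE.
(X, L): Player B can switch to M (-3 → 3). Not NE.
(X, M): Player A can switch to W (-5 → 2). Not NE.
(X, R): Player A can switch to Y (3 → 4). Not NE.
(Y, L): Player A can switch to W (-3 → 2). Not NE.
(Y, M): Player A can switch to W (1 → 2). Not NE.
(The remaining 4 profiles each have a profitable deviation by the same check.)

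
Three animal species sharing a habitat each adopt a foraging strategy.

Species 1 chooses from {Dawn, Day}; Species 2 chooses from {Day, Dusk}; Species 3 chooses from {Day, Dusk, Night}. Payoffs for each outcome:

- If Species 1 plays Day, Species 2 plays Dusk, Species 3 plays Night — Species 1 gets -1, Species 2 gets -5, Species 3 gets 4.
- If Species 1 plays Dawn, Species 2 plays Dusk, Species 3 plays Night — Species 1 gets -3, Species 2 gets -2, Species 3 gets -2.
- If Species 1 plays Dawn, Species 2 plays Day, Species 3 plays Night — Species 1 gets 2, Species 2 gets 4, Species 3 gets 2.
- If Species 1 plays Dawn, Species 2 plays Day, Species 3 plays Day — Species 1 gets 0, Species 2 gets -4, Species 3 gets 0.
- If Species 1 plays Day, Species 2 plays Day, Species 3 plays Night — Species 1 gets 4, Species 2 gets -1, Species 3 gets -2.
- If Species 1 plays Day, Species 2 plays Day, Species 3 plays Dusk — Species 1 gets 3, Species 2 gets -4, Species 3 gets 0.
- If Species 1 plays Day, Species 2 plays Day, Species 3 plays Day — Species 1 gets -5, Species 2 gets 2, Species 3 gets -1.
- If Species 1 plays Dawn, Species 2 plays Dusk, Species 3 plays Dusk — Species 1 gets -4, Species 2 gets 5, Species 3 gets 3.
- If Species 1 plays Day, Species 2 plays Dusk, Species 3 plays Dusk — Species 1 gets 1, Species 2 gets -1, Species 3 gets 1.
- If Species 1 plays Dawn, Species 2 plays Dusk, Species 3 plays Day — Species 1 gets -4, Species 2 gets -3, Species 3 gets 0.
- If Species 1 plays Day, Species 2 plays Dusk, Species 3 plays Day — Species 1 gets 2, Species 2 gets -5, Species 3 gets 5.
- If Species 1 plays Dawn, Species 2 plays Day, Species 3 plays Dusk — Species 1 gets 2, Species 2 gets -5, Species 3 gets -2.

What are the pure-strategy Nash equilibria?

none

Check each profile: it is a Nash equilibrium iff no player can strictly gain by switching unilaterally.
(Dawn, Day, Day): Species 2 can switch to Dusk (-4 → -3). Not NE.
(Dawn, Day, Dusk): Species 1 can switch to Day (2 → 3). Not NE.
(Dawn, Day, Night): Species 1 can switch to Day (2 → 4). Not NE.
(Dawn, Dusk, Day): Species 1 can switch to Day (-4 → 2). Not NE.
(Dawn, Dusk, Dusk): Species 1 can switch to Day (-4 → 1). Not NE.
(Dawn, Dusk, Night): Species 1 can switch to Day (-3 → -1). Not NE.
(The remaining 6 profiles each have a profitable deviation by the same check.)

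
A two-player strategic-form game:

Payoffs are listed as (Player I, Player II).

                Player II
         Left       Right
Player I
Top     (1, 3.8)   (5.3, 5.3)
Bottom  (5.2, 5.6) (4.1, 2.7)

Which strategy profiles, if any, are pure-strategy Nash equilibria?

Check each profile: it is a Nash equilibrium iff no player can strictly gain by switching unilaterally.
(Top, Left): Player I can switch to Bottom (1 → 5.2). Not NE.
(Top, Right): Player I gets 5.3, best alternative 4.1; Player II gets 5.3, best alternative 3.8. No profitable deviation — NE.
(Bottom, Left): Player I gets 5.2, best alternative 1; Player II gets 5.6, best alternative 2.7. No profitable deviation — NE.
(Bottom, Right): Player I can switch to Top (4.1 → 5.3). Not NE.

The pure Nash equilibria are (Top, Right), (Bottom, Left).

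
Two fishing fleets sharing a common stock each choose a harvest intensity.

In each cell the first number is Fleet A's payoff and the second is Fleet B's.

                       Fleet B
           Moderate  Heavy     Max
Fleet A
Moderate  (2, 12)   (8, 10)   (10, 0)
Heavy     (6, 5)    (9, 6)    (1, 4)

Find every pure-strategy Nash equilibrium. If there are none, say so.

Fleet A against Moderate: payoffs 2, 6 → best response Heavy.
Fleet A against Heavy: payoffs 8, 9 → best response Heavy.
Fleet A against Max: payoffs 10, 1 → best response Moderate.
Fleet B against Moderate: payoffs 12, 10, 0 → best response Moderate.
Fleet B against Heavy: payoffs 5, 6, 4 → best response Heavy.
Mutual best responses: (Heavy, Heavy).

Pure NE: (Heavy, Heavy)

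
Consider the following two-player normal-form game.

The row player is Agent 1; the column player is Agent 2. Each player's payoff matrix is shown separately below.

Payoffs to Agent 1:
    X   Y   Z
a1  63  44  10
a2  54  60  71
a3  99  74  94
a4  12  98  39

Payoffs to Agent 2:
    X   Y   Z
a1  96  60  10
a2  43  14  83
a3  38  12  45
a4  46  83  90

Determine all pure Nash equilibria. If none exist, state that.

For each player, find the best response to each opponent profile; mutual best responses are the pure NE.
Agent 1 against X: payoffs 63, 54, 99, 12 → best response a3.
Agent 1 against Y: payoffs 44, 60, 74, 98 → best response a4.
Agent 1 against Z: payoffs 10, 71, 94, 39 → best response a3.
Agent 2 against a1: payoffs 96, 60, 10 → best response X.
Agent 2 against a2: payoffs 43, 14, 83 → best response Z.
Agent 2 against a3: payoffs 38, 12, 45 → best response Z.
Agent 2 against a4: payoffs 46, 83, 90 → best response Z.
Mutual best responses: (a3, Z).

The unique pure-strategy Nash equilibrium is (a3, Z).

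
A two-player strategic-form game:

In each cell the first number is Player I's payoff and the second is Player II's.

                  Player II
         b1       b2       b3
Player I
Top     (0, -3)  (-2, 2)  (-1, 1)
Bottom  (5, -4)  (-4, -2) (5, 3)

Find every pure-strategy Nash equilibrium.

(Top, b2), (Bottom, b3)

Check each profile: it is a Nash equilibrium iff no player can strictly gain by switching unilaterally.
(Top, b1): Player I can switch to Bottom (0 → 5). Not NE.
(Top, b2): Player I gets -2, best alternative -4; Player II gets 2, best alternative 1. No profitable deviation — NE.
(Top, b3): Player I can switch to Bottom (-1 → 5). Not NE.
(Bottom, b1): Player II can switch to b2 (-4 → -2). Not NE.
(Bottom, b2): Player I can switch to Top (-4 → -2). Not NE.
(Bottom, b3): Player I gets 5, best alternative -1; Player II gets 3, best alternative -2. No profitable deviation — NE.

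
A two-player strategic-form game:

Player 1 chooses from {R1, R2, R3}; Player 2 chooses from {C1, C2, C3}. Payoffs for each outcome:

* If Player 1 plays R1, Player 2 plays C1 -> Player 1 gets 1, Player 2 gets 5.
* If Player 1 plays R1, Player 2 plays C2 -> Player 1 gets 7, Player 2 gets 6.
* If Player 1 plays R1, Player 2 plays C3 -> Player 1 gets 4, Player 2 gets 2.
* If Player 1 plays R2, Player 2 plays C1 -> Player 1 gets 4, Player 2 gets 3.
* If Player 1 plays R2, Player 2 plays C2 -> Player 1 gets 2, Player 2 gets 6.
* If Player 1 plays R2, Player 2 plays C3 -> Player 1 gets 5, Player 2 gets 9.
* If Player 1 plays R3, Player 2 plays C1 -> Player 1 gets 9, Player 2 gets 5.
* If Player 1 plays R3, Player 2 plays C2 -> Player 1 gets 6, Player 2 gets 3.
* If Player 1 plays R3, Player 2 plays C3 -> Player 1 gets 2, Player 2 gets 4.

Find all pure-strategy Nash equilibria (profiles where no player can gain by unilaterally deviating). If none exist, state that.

Player 1 against C1: payoffs 1, 4, 9 → best response R3.
Player 1 against C2: payoffs 7, 2, 6 → best response R1.
Player 1 against C3: payoffs 4, 5, 2 → best response R2.
Player 2 against R1: payoffs 5, 6, 2 → best response C2.
Player 2 against R2: payoffs 3, 6, 9 → best response C3.
Player 2 against R3: payoffs 5, 3, 4 → best response C1.
Mutual best responses: (R1, C2); (R2, C3); (R3, C1).

Pure-strategy Nash equilibria: (R1, C2) and (R2, C3) and (R3, C1)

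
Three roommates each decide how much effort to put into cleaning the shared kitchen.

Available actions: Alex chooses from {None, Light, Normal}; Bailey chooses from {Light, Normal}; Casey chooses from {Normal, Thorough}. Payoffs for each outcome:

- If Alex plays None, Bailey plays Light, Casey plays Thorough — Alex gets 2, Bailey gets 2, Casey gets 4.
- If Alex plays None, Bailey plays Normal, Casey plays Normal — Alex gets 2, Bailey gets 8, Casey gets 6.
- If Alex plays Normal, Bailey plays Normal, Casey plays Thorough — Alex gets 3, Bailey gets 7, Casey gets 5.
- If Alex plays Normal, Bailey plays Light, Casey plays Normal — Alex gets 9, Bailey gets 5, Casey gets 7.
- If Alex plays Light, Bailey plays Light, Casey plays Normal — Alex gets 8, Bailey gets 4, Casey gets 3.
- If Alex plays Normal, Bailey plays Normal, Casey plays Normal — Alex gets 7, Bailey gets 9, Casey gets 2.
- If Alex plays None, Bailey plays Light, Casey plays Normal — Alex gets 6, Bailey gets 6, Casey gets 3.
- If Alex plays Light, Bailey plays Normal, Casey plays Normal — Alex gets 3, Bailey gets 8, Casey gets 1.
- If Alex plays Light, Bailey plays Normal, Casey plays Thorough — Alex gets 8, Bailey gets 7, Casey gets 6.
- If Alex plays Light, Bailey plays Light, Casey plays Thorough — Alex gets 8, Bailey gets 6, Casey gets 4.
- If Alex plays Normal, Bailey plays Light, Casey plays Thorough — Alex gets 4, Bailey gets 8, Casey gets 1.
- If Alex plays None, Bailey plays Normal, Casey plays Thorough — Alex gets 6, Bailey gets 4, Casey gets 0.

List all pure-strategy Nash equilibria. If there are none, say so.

Pure NE: (Light, Normal, Thorough)

(None, Light, Normal): Alex can switch to Light (6 → 8). Not NE.
(None, Light, Thorough): Alex can switch to Light (2 → 8). Not NE.
(None, Normal, Normal): Alex can switch to Light (2 → 3). Not NE.
(None, Normal, Thorough): Alex can switch to Light (6 → 8). Not NE.
(Light, Light, Normal): Alex can switch to Normal (8 → 9). Not NE.
(Light, Light, Thorough): Bailey can switch to Normal (6 → 7). Not NE.
(Light, Normal, Normal): Alex can switch to Normal (3 → 7). Not NE.
(Light, Normal, Thorough): Alex gets 8, best alternative 6; Bailey gets 7, best alternative 6; Casey gets 6, best alternative 1. No profitable deviation — NE.
(Normal, Light, Normal): Bailey can switch to Normal (5 → 9). Not NE.
(Normal, Light, Thorough): Alex can switch to Light (4 → 8). Not NE.
(Normal, Normal, Normal): Casey can switch to Thorough (2 → 5). Not NE.
(The remaining 1 profile has a profitable deviation by the same check.)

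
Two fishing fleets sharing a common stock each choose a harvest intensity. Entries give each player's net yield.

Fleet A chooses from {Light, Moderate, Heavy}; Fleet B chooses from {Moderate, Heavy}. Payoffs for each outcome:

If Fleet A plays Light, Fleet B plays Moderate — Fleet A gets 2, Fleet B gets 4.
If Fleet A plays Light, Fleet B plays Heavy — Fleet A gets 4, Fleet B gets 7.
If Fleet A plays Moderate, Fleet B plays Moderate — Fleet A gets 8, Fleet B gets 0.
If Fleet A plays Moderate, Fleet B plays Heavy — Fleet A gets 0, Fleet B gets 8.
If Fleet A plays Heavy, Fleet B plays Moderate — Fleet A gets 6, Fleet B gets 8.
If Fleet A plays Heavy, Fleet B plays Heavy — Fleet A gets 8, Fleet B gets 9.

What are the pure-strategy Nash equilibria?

(Light, Moderate): Fleet A can switch to Moderate (2 → 8). Not NE.
(Light, Heavy): Fleet A can switch to Heavy (4 → 8). Not NE.
(Moderate, Moderate): Fleet B can switch to Heavy (0 → 8). Not NE.
(Moderate, Heavy): Fleet A can switch to Light (0 → 4). Not NE.
(Heavy, Moderate): Fleet A can switch to Moderate (6 → 8). Not NE.
(Heavy, Heavy): Fleet A gets 8, best alternative 4; Fleet B gets 9, best alternative 8. No profitable deviation — NE.

(Heavy, Heavy)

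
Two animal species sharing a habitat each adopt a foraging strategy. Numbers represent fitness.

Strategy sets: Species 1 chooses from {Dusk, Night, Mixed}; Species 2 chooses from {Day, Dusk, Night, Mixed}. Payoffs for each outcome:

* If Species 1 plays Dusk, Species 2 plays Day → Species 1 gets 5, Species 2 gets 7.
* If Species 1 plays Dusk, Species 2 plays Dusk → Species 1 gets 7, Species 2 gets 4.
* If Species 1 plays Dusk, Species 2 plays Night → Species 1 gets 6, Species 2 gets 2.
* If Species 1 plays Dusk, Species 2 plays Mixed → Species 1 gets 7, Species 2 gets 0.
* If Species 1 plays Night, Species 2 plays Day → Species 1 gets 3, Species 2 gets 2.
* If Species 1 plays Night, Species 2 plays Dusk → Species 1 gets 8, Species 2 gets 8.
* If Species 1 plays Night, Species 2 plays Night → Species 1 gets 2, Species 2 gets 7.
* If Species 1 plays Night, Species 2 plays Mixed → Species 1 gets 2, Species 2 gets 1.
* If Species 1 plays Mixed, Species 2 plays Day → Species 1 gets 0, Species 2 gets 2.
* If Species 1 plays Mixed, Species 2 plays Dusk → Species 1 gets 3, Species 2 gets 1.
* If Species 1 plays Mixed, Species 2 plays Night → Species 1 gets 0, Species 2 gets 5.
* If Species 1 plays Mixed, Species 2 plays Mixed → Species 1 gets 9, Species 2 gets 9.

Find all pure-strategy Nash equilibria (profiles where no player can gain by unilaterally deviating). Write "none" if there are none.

For each player, find the best response to each opponent profile; mutual best responses are the pure NE.
Species 1 against Day: payoffs 5, 3, 0 → best response Dusk.
Species 1 against Dusk: payoffs 7, 8, 3 → best response Night.
Species 1 against Night: payoffs 6, 2, 0 → best response Dusk.
Species 1 against Mixed: payoffs 7, 2, 9 → best response Mixed.
Species 2 against Dusk: payoffs 7, 4, 2, 0 → best response Day.
Species 2 against Night: payoffs 2, 8, 7, 1 → best response Dusk.
Species 2 against Mixed: payoffs 2, 1, 5, 9 → best response Mixed.
Mutual best responses: (Dusk, Day); (Night, Dusk); (Mixed, Mixed).

(Dusk, Day) and (Night, Dusk) and (Mixed, Mixed)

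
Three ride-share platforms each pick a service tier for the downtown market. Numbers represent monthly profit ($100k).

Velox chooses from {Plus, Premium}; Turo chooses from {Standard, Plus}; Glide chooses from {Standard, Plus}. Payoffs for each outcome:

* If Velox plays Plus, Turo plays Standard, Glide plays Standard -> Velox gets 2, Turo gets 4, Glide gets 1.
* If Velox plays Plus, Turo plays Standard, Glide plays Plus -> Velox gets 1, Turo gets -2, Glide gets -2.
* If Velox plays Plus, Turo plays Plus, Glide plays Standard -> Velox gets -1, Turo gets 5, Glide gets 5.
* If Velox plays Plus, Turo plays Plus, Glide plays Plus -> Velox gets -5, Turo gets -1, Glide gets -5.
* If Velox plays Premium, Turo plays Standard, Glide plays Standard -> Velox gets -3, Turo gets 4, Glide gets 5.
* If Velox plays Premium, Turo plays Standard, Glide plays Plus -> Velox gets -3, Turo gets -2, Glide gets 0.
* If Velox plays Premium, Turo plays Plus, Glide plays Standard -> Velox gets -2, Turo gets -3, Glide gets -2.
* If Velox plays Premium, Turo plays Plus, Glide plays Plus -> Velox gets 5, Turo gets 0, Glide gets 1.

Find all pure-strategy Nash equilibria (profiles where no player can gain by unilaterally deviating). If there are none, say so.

Pure-strategy Nash equilibria: (Plus, Plus, Standard); (Premium, Plus, Plus)

For each strategy profile, look for a profitable unilateral deviation.
(Plus, Standard, Standard): Turo can switch to Plus (4 → 5). Not NE.
(Plus, Standard, Plus): Turo can switch to Plus (-2 → -1). Not NE.
(Plus, Plus, Standard): Velox gets -1, best alternative -2; Turo gets 5, best alternative 4; Glide gets 5, best alternative -5. No profitable deviation — NE.
(Plus, Plus, Plus): Velox can switch to Premium (-5 → 5). Not NE.
(Premium, Standard, Standard): Velox can switch to Plus (-3 → 2). Not NE.
(Premium, Standard, Plus): Velox can switch to Plus (-3 → 1). Not NE.
(Premium, Plus, Standard): Velox can switch to Plus (-2 → -1). Not NE.
(Premium, Plus, Plus): Velox gets 5, best alternative -5; Turo gets 0, best alternative -2; Glide gets 1, best alternative -2. No profitable deviation — NE.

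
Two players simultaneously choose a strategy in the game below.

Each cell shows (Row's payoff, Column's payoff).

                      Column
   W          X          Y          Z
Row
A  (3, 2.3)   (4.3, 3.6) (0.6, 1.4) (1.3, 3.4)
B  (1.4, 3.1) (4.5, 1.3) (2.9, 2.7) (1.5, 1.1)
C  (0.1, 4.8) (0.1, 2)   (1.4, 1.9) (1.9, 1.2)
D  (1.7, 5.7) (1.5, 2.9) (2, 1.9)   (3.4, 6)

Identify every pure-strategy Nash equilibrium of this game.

(D, Z)

(A, W): Column can switch to X (2.3 → 3.6). Not NE.
(A, X): Row can switch to B (4.3 → 4.5). Not NE.
(A, Y): Row can switch to B (0.6 → 2.9). Not NE.
(A, Z): Row can switch to B (1.3 → 1.5). Not NE.
(B, W): Row can switch to A (1.4 → 3). Not NE.
(B, X): Column can switch to W (1.3 → 3.1). Not NE.
(B, Y): Column can switch to W (2.7 → 3.1). Not NE.
(B, Z): Row can switch to C (1.5 → 1.9). Not NE.
(D, Z): Row gets 3.4, best alternative 1.9; Column gets 6, best alternative 5.7. No profitable deviation — NE.
(The remaining 7 profiles each have a profitable deviation by the same check.)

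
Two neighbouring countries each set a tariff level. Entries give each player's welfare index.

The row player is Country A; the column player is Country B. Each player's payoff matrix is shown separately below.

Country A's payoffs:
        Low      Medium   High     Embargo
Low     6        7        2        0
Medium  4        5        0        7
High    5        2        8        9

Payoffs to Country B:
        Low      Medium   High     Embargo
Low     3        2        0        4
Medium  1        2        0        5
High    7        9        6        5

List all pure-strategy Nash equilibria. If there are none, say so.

(Low, Low): Country B can switch to Embargo (3 → 4). Not NE.
(Low, Medium): Country B can switch to Low (2 → 3). Not NE.
(Low, High): Country A can switch to High (2 → 8). Not NE.
(Low, Embargo): Country A can switch to Medium (0 → 7). Not NE.
(Medium, Low): Country A can switch to Low (4 → 6). Not NE.
(Medium, Medium): Country A can switch to Low (5 → 7). Not NE.
(Medium, High): Country A can switch to Low (0 → 2). Not NE.
(Medium, Embargo): Country A can switch to High (7 → 9). Not NE.
(The remaining 4 profiles each have a profitable deviation by the same check.)

none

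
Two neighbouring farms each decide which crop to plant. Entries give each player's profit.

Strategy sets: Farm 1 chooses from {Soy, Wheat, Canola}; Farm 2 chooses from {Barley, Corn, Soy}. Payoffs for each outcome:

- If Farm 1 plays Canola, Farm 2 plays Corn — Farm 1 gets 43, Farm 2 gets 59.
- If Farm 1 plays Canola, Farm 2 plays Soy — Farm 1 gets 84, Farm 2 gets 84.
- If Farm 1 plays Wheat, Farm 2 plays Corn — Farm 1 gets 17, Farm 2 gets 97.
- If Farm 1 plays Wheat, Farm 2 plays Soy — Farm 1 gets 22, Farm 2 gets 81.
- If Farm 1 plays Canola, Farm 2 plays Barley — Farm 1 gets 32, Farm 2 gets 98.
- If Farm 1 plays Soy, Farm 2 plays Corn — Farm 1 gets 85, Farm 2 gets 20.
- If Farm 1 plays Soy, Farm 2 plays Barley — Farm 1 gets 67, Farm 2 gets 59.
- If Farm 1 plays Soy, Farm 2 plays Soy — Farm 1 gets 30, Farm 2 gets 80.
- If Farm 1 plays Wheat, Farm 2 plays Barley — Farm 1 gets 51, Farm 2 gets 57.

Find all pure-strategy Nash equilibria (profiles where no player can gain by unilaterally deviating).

There is no pure-strategy Nash equilibrium.

Farm 1 against Barley: payoffs 67, 51, 32 → best response Soy.
Farm 1 against Corn: payoffs 85, 17, 43 → best response Soy.
Farm 1 against Soy: payoffs 30, 22, 84 → best response Canola.
Farm 2 against Soy: payoffs 59, 20, 80 → best response Soy.
Farm 2 against Wheat: payoffs 57, 97, 81 → best response Corn.
Farm 2 against Canola: payoffs 98, 59, 84 → best response Barley.
No profile is a mutual best response for all players.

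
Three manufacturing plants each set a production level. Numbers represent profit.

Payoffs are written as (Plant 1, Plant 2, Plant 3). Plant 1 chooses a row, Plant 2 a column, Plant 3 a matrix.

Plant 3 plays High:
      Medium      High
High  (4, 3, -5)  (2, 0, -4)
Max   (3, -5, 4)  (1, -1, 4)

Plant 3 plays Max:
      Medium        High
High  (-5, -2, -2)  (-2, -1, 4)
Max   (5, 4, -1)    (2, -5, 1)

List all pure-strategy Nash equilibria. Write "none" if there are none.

No pure-strategy Nash equilibrium.

For each strategy profile, look for a profitable unilateral deviation.
(High, Medium, High): Plant 3 can switch to Max (-5 → -2). Not NE.
(High, Medium, Max): Plant 1 can switch to Max (-5 → 5). Not NE.
(High, High, High): Plant 2 can switch to Medium (0 → 3). Not NE.
(High, High, Max): Plant 1 can switch to Max (-2 → 2). Not NE.
(Max, Medium, High): Plant 1 can switch to High (3 → 4). Not NE.
(Max, Medium, Max): Plant 3 can switch to High (-1 → 4). Not NE.
(Max, High, High): Plant 1 can switch to High (1 → 2). Not NE.
(Max, High, Max): Plant 2 can switch to Medium (-5 → 4). Not NE.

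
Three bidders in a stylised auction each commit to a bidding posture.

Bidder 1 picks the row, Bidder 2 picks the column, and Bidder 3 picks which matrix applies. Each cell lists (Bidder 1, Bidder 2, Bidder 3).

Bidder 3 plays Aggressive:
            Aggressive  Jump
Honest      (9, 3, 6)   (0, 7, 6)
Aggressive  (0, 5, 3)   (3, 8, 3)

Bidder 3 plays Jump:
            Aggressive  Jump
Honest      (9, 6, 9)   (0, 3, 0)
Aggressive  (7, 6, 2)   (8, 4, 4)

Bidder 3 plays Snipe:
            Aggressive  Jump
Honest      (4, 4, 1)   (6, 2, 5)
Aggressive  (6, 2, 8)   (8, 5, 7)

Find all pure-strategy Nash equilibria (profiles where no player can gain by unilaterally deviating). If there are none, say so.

For each player, find the best response to each opponent profile; mutual best responses are the pure NE.
Bidder 1 against (Aggressive, Aggressive): payoffs 9, 0 → best response Honest.
Bidder 1 against (Aggressive, Jump): payoffs 9, 7 → best response Honest.
Bidder 1 against (Aggressive, Snipe): payoffs 4, 6 → best response Aggressive.
Bidder 1 against (Jump, Aggressive): payoffs 0, 3 → best response Aggressive.
Bidder 1 against (Jump, Jump): payoffs 0, 8 → best response Aggressive.
Bidder 1 against (Jump, Snipe): payoffs 6, 8 → best response Aggressive.
Bidder 2 against (Honest, Aggressive): payoffs 3, 7 → best response Jump.
Bidder 2 against (Honest, Jump): payoffs 6, 3 → best response Aggressive.
Bidder 2 against (Honest, Snipe): payoffs 4, 2 → best response Aggressive.
Bidder 2 against (Aggressive, Aggressive): payoffs 5, 8 → best response Jump.
Bidder 2 against (Aggressive, Jump): payoffs 6, 4 → best response Aggressive.
Bidder 2 against (Aggressive, Snipe): payoffs 2, 5 → best response Jump.
Bidder 3 against (Honest, Aggressive): payoffs 6, 9, 1 → best response Jump.
Bidder 3 against (Honest, Jump): payoffs 6, 0, 5 → best response Aggressive.
Bidder 3 against (Aggressive, Aggressive): payoffs 3, 2, 8 → best response Snipe.
Bidder 3 against (Aggressive, Jump): payoffs 3, 4, 7 → best response Snipe.
Mutual best responses: (Honest, Aggressive, Jump); (Aggressive, Jump, Snipe).

Pure-strategy Nash equilibria: (Honest, Aggressive, Jump), (Aggressive, Jump, Snipe)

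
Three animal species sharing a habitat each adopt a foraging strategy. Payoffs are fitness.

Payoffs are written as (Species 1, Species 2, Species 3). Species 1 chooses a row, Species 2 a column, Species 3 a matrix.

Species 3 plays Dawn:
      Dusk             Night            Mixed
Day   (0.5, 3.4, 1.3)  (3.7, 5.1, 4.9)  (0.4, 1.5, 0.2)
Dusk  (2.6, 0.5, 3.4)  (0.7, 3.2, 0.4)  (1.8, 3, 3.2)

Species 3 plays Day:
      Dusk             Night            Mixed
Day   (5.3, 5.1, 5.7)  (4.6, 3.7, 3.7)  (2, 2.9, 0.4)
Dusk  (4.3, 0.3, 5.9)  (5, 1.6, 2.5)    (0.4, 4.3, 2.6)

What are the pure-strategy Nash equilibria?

Species 1 against (Dusk, Dawn): payoffs 0.5, 2.6 → best response Dusk.
Species 1 against (Dusk, Day): payoffs 5.3, 4.3 → best response Day.
Species 1 against (Night, Dawn): payoffs 3.7, 0.7 → best response Day.
Species 1 against (Night, Day): payoffs 4.6, 5 → best response Dusk.
Species 1 against (Mixed, Dawn): payoffs 0.4, 1.8 → best response Dusk.
Species 1 against (Mixed, Day): payoffs 2, 0.4 → best response Day.
Species 2 against (Day, Dawn): payoffs 3.4, 5.1, 1.5 → best response Night.
Species 2 against (Day, Day): payoffs 5.1, 3.7, 2.9 → best response Dusk.
Species 2 against (Dusk, Dawn): payoffs 0.5, 3.2, 3 → best response Night.
Species 2 against (Dusk, Day): payoffs 0.3, 1.6, 4.3 → best response Mixed.
Species 3 against (Day, Dusk): payoffs 1.3, 5.7 → best response Day.
Species 3 against (Day, Night): payoffs 4.9, 3.7 → best response Dawn.
Species 3 against (Day, Mixed): payoffs 0.2, 0.4 → best response Day.
Species 3 against (Dusk, Dusk): payoffs 3.4, 5.9 → best response Day.
Species 3 against (Dusk, Night): payoffs 0.4, 2.5 → best response Day.
Species 3 against (Dusk, Mixed): payoffs 3.2, 2.6 → best response Dawn.
Mutual best responses: (Day, Dusk, Day); (Day, Night, Dawn).

(Day, Dusk, Day) and (Day, Night, Dawn)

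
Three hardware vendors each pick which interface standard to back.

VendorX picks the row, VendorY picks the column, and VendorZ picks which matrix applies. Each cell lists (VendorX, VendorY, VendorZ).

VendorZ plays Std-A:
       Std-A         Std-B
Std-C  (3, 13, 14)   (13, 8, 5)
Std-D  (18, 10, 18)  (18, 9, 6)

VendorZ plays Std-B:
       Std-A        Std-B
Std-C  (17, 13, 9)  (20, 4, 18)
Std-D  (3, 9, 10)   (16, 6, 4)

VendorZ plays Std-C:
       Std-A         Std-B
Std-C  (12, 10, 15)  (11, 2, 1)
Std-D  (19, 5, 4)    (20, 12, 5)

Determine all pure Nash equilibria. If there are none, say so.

(Std-C, Std-A, Std-A): VendorX can switch to Std-D (3 → 18). Not NE.
(Std-C, Std-A, Std-B): VendorZ can switch to Std-A (9 → 14). Not NE.
(Std-C, Std-A, Std-C): VendorX can switch to Std-D (12 → 19). Not NE.
(Std-C, Std-B, Std-A): VendorX can switch to Std-D (13 → 18). Not NE.
(Std-C, Std-B, Std-B): VendorY can switch to Std-A (4 → 13). Not NE.
(Std-C, Std-B, Std-C): VendorX can switch to Std-D (11 → 20). Not NE.
(Std-D, Std-A, Std-A): VendorX gets 18, best alternative 3; VendorY gets 10, best alternative 9; VendorZ gets 18, best alternative 10. No profitable deviation — NE.
(The remaining 5 profiles each have a profitable deviation by the same check.)

Pure NE: (Std-D, Std-A, Std-A)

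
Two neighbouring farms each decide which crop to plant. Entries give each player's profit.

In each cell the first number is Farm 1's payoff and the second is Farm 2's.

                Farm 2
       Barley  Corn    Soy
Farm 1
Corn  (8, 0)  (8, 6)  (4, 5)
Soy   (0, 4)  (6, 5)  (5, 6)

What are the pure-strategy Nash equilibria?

(Corn, Barley): Farm 2 can switch to Corn (0 → 6). Not NE.
(Corn, Corn): Farm 1 gets 8, best alternative 6; Farm 2 gets 6, best alternative 5. No profitable deviation — NE.
(Corn, Soy): Farm 1 can switch to Soy (4 → 5). Not NE.
(Soy, Barley): Farm 1 can switch to Corn (0 → 8). Not NE.
(Soy, Corn): Farm 1 can switch to Corn (6 → 8). Not NE.
(Soy, Soy): Farm 1 gets 5, best alternative 4; Farm 2 gets 6, best alternative 5. No profitable deviation — NE.

(Corn, Corn) and (Soy, Soy)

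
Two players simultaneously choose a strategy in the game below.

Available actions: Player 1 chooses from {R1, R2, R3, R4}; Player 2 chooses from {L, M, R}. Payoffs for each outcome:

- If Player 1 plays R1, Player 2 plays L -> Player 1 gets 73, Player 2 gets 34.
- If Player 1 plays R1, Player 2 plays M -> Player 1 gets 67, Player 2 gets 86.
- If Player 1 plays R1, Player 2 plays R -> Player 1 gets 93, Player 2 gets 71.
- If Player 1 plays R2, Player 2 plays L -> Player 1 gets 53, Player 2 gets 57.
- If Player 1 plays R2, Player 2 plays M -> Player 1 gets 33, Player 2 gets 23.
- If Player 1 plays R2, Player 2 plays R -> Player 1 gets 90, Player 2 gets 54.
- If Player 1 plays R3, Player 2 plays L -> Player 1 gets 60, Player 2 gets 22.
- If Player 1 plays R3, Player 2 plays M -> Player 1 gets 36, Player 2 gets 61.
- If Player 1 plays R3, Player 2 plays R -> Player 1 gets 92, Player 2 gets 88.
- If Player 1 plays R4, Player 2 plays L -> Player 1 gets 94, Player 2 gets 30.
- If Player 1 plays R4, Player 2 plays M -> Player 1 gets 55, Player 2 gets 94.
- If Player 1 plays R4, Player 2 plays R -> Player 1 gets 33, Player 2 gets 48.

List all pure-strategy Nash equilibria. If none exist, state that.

For each player, find the best response to each opponent profile; mutual best responses are the pure NE.
Player 1 against L: payoffs 73, 53, 60, 94 → best response R4.
Player 1 against M: payoffs 67, 33, 36, 55 → best response R1.
Player 1 against R: payoffs 93, 90, 92, 33 → best response R1.
Player 2 against R1: payoffs 34, 86, 71 → best response M.
Player 2 against R2: payoffs 57, 23, 54 → best response L.
Player 2 against R3: payoffs 22, 61, 88 → best response R.
Player 2 against R4: payoffs 30, 94, 48 → best response M.
Mutual best responses: (R1, M).

Pure NE: (R1, M)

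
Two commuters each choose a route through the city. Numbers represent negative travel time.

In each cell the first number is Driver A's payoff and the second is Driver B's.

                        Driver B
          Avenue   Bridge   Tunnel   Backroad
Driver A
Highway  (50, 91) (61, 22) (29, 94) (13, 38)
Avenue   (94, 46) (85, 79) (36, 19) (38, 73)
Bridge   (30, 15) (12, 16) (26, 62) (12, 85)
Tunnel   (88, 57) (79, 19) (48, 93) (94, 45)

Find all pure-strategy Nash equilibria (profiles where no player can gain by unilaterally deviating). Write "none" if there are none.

The pure Nash equilibria are (Avenue, Bridge) and (Tunnel, Tunnel).

(Highway, Avenue): Driver A can switch to Avenue (50 → 94). Not NE.
(Highway, Bridge): Driver A can switch to Avenue (61 → 85). Not NE.
(Highway, Tunnel): Driver A can switch to Avenue (29 → 36). Not NE.
(Highway, Backroad): Driver A can switch to Avenue (13 → 38). Not NE.
(Avenue, Avenue): Driver B can switch to Bridge (46 → 79). Not NE.
(Avenue, Bridge): Driver A gets 85, best alternative 79; Driver B gets 79, best alternative 73. No profitable deviation — NE.
(Avenue, Tunnel): Driver A can switch to Tunnel (36 → 48). Not NE.
(Tunnel, Tunnel): Driver A gets 48, best alternative 36; Driver B gets 93, best alternative 57. No profitable deviation — NE.
(The remaining 8 profiles each have a profitable deviation by the same check.)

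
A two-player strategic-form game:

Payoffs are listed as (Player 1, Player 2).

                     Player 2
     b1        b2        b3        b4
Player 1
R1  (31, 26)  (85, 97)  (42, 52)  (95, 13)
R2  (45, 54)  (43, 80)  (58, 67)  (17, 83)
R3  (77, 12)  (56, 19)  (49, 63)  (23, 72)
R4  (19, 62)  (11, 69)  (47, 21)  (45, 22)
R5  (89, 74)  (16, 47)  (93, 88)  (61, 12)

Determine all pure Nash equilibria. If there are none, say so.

For each player, find the best response to each opponent profile; mutual best responses are the pure NE.
Player 1 against b1: payoffs 31, 45, 77, 19, 89 → best response R5.
Player 1 against b2: payoffs 85, 43, 56, 11, 16 → best response R1.
Player 1 against b3: payoffs 42, 58, 49, 47, 93 → best response R5.
Player 1 against b4: payoffs 95, 17, 23, 45, 61 → best response R1.
Player 2 against R1: payoffs 26, 97, 52, 13 → best response b2.
Player 2 against R2: payoffs 54, 80, 67, 83 → best response b4.
Player 2 against R3: payoffs 12, 19, 63, 72 → best response b4.
Player 2 against R4: payoffs 62, 69, 21, 22 → best response b2.
Player 2 against R5: payoffs 74, 47, 88, 12 → best response b3.
Mutual best responses: (R1, b2); (R5, b3).

(R1, b2); (R5, b3)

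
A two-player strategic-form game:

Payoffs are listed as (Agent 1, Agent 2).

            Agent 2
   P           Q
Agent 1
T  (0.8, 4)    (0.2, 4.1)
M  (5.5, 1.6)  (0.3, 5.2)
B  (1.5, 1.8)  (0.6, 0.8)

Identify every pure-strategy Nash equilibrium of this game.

Check each profile: it is a Nash equilibrium iff no player can strictly gain by switching unilaterally.
(T, P): Agent 1 can switch to M (0.8 → 5.5). Not NE.
(T, Q): Agent 1 can switch to M (0.2 → 0.3). Not NE.
(M, P): Agent 2 can switch to Q (1.6 → 5.2). Not NE.
(M, Q): Agent 1 can switch to B (0.3 → 0.6). Not NE.
(B, P): Agent 1 can switch to M (1.5 → 5.5). Not NE.
(B, Q): Agent 2 can switch to P (0.8 → 1.8). Not NE.

This game has no pure Nash equilibrium.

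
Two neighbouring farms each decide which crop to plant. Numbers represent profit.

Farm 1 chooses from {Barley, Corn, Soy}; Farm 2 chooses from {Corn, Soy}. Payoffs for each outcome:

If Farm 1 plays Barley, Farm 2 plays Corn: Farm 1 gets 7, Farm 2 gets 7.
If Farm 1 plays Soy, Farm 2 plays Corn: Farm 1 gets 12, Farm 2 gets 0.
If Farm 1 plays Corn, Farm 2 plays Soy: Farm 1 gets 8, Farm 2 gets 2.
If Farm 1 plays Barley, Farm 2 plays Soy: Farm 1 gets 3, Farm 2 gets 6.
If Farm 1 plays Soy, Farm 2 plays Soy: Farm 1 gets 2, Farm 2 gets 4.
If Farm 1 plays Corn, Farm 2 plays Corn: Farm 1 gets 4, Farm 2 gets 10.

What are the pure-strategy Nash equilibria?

There is no pure-strategy Nash equilibrium.

Farm 1 against Corn: payoffs 7, 4, 12 → best response Soy.
Farm 1 against Soy: payoffs 3, 8, 2 → best response Corn.
Farm 2 against Barley: payoffs 7, 6 → best response Corn.
Farm 2 against Corn: payoffs 10, 2 → best response Corn.
Farm 2 against Soy: payoffs 0, 4 → best response Soy.
No profile is a mutual best response for all players.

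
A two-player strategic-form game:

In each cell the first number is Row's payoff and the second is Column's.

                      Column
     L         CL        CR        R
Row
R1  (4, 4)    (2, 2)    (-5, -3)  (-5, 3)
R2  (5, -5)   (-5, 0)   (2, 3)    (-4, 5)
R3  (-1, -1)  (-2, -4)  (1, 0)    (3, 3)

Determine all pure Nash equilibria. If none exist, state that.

Mark each player's best response to every combination of opponents' strategies; a profile where every player is best-responding is a pure Nash equilibrium.
Row against L: payoffs 4, 5, -1 → best response R2.
Row against CL: payoffs 2, -5, -2 → best response R1.
Row against CR: payoffs -5, 2, 1 → best response R2.
Row against R: payoffs -5, -4, 3 → best response R3.
Column against R1: payoffs 4, 2, -3, 3 → best response L.
Column against R2: payoffs -5, 0, 3, 5 → best response R.
Column against R3: payoffs -1, -4, 0, 3 → best response R.
Mutual best responses: (R3, R).

Pure NE: (R3, R)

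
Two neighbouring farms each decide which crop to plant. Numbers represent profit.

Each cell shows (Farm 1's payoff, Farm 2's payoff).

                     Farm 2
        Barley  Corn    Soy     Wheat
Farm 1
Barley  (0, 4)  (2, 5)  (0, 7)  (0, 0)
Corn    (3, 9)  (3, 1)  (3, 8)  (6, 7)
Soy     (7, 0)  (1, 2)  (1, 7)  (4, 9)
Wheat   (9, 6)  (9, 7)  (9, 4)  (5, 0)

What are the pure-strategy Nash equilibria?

Check each profile: it is a Nash equilibrium iff no player can strictly gain by switching unilaterally.
(Barley, Barley): Farm 1 can switch to Corn (0 → 3). Not NE.
(Barley, Corn): Farm 1 can switch to Corn (2 → 3). Not NE.
(Barley, Soy): Farm 1 can switch to Corn (0 → 3). Not NE.
(Barley, Wheat): Farm 1 can switch to Corn (0 → 6). Not NE.
(Corn, Barley): Farm 1 can switch to Soy (3 → 7). Not NE.
(Corn, Corn): Farm 1 can switch to Wheat (3 → 9). Not NE.
(Corn, Soy): Farm 1 can switch to Wheat (3 → 9). Not NE.
(Corn, Wheat): Farm 2 can switch to Barley (7 → 9). Not NE.
(Soy, Barley): Farm 1 can switch to Wheat (7 → 9). Not NE.
(Soy, Corn): Farm 1 can switch to Barley (1 → 2). Not NE.
(Wheat, Corn): Farm 1 gets 9, best alternative 3; Farm 2 gets 7, best alternative 6. No profitable deviation — NE.
(The remaining 5 profiles each have a profitable deviation by the same check.)

Pure NE: (Wheat, Corn)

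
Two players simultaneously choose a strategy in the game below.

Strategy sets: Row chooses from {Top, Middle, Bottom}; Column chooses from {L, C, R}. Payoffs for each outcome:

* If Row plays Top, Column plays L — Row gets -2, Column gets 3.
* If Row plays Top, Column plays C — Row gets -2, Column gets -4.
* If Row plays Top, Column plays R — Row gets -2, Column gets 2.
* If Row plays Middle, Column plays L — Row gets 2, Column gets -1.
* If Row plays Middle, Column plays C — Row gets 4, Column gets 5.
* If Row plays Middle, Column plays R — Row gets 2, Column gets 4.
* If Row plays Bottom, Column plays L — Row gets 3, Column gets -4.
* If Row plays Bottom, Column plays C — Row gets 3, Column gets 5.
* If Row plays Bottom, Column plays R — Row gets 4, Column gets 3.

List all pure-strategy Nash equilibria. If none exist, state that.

Row against L: payoffs -2, 2, 3 → best response Bottom.
Row against C: payoffs -2, 4, 3 → best response Middle.
Row against R: payoffs -2, 2, 4 → best response Bottom.
Column against Top: payoffs 3, -4, 2 → best response L.
Column against Middle: payoffs -1, 5, 4 → best response C.
Column against Bottom: payoffs -4, 5, 3 → best response C.
Mutual best responses: (Middle, C).

(Middle, C)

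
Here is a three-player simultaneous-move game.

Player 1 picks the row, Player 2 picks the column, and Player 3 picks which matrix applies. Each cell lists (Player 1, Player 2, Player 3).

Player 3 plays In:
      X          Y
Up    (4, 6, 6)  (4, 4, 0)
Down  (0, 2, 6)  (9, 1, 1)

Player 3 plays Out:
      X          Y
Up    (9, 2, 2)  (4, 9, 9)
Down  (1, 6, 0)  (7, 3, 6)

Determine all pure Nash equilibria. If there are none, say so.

For each strategy profile, look for a profitable unilateral deviation.
(Up, X, In): Player 1 gets 4, best alternative 0; Player 2 gets 6, best alternative 4; Player 3 gets 6, best alternative 2. No profitable deviation — NE.
(Up, X, Out): Player 2 can switch to Y (2 → 9). Not NE.
(Up, Y, In): Player 1 can switch to Down (4 → 9). Not NE.
(Up, Y, Out): Player 1 can switch to Down (4 → 7). Not NE.
(Down, X, In): Player 1 can switch to Up (0 → 4). Not NE.
(Down, X, Out): Player 1 can switch to Up (1 → 9). Not NE.
(Down, Y, In): Player 2 can switch to X (1 → 2). Not NE.
(Down, Y, Out): Player 2 can switch to X (3 → 6). Not NE.

(Up, X, In)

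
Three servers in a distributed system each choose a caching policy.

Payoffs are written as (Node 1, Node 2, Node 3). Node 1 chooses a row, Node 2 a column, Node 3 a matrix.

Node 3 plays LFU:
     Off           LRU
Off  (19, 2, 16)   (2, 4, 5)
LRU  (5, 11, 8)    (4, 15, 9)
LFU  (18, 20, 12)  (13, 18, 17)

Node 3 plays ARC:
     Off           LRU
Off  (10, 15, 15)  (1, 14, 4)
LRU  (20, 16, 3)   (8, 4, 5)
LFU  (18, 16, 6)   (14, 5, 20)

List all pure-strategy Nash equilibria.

(Off, Off, LFU): Node 2 can switch to LRU (2 → 4). Not NE.
(Off, Off, ARC): Node 1 can switch to LRU (10 → 20). Not NE.
(Off, LRU, LFU): Node 1 can switch to LRU (2 → 4). Not NE.
(Off, LRU, ARC): Node 1 can switch to LRU (1 → 8). Not NE.
(LRU, Off, LFU): Node 1 can switch to Off (5 → 19). Not NE.
(LRU, Off, ARC): Node 3 can switch to LFU (3 → 8). Not NE.
(LRU, LRU, LFU): Node 1 can switch to LFU (4 → 13). Not NE.
(LRU, LRU, ARC): Node 1 can switch to LFU (8 → 14). Not NE.
(LFU, Off, LFU): Node 1 can switch to Off (18 → 19). Not NE.
(LFU, Off, ARC): Node 1 can switch to LRU (18 → 20). Not NE.
(LFU, LRU, LFU): Node 2 can switch to Off (18 → 20). Not NE.
(LFU, LRU, ARC): Node 2 can switch to Off (5 → 16). Not NE.

There is no pure-strategy Nash equilibrium.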